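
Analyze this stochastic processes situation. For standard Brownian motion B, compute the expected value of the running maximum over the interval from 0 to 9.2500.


E(max B(s)) = sqrt(2t/pi)
= sqrt(2*9.2500/pi)
= sqrt(5.8887)
= 2.4267

2.4267


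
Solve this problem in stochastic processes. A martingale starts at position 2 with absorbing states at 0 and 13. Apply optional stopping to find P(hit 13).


By optional stopping theorem: E(M at tau) = M(0) = 2
P(hit 13)*13 + P(hit 0)*0 = 2
P(hit 13) = (2 - 0)/(13 - 0) = 2/13 = 0.1538

0.1538


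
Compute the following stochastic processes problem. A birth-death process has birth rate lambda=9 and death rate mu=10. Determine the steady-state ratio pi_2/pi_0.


For birth-death process, pi_n/pi_0 = (lambda/mu)^n
= (9/10)^2
= 0.8100

0.8100


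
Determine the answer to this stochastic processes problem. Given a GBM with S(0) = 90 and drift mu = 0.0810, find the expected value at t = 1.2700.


E[S(t)] = S(0) * exp(mu * t)
= 90 * exp(0.0810 * 1.2700)
= 90 * 1.1083
= 99.7513

99.7513


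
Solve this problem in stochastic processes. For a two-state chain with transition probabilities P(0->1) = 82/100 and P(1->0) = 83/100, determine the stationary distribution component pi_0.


Stationary distribution: pi_0 = p10/(p01+p10), pi_1 = p01/(p01+p10)
p01 = 0.8200, p10 = 0.8300
pi_0 = 0.5030

0.5030


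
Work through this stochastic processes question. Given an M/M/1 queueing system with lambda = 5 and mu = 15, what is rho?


rho = lambda/mu
= 5/15
= 0.3333

0.3333


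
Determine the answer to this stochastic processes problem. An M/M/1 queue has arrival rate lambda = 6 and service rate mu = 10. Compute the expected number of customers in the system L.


rho = 6/10 = 0.6000
L = rho/(1-rho)
= 0.6000/0.4000
= 1.5000

1.5000


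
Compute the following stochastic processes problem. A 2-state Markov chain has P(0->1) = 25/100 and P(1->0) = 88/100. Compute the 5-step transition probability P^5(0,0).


Computing P^5 by matrix multiplication.
P = [[0.7500, 0.2500], [0.8800, 0.1200]]
After raising P to the power 5:
P^5(0,0) = 0.7788

0.7788


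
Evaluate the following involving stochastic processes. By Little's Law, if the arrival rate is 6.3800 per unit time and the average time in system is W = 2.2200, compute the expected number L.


Little's Law: L = lambda * W
= 6.3800 * 2.2200
= 14.1636

14.1636


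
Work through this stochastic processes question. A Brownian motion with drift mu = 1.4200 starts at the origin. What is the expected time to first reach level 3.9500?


Expected first passage time = a/mu
= 3.9500/1.4200
= 2.7817

2.7817


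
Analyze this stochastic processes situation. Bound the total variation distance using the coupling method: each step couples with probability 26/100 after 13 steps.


TV distance bound <= (1-delta)^n
= (1 - 0.2600)^13
= 0.7400^13
= 0.0200

0.0200


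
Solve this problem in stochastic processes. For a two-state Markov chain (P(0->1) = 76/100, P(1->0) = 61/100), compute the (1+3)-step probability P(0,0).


P^4 = P^1 * P^3
Computing via matrix multiplication of the transition matrix.
Entry (0,0) of P^4 = 0.4557

0.4557


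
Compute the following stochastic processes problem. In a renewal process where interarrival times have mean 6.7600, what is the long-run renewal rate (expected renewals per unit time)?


Long-run renewal rate = 1/E(X)
= 1/6.7600
= 0.1479

0.1479


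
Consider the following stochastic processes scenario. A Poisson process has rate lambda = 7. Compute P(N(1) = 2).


P(N(t)=k) = (lambda*t)^k * exp(-lambda*t) / k!
lambda*t = 7
= 7^2 * exp(-7) / 2!
= 49 * 9.1188e-04 / 2
= 0.0223

0.0223


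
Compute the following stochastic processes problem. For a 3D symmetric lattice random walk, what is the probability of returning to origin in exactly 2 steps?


P(return in 2 steps) = P(reverse first step) = 1/(2d)
= 1/6
= 0.1667

0.1667


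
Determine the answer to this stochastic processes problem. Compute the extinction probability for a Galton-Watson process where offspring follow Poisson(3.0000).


Since mu = 3.0000 > 1, extinction prob q < 1.
Solve s = exp(mu*(s-1)) iteratively.
q = 0.0595

0.0595


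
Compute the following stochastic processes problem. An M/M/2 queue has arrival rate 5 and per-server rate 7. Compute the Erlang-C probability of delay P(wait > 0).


a = lambda/mu = 0.7143
rho = a/c = 0.3571
Erlang-C formula applied:
C(c,a) = 0.1880

0.1880


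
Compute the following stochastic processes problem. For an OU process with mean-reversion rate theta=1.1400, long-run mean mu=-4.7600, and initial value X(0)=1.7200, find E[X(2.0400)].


E[X(t)] = mu + (X(0) - mu)*exp(-theta*t)
= -4.7600 + (1.7200 - -4.7600)*exp(-1.1400*2.0400)
= -4.7600 + 6.4800 * 0.0977
= -4.1267

-4.1267


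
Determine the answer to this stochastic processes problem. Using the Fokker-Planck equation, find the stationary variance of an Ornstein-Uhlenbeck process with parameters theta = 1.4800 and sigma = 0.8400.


Stationary variance = sigma^2 / (2*theta)
= 0.8400^2 / (2*1.4800)
= 0.7056 / 2.9600
= 0.2384

0.2384


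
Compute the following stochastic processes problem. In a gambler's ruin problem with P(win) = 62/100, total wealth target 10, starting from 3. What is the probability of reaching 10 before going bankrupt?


Gambler's ruin formula:
r = q/p = 0.3800/0.6200 = 0.6129
P(win) = (1 - r^i)/(1 - r^N)
= (1 - 0.6129^3)/(1 - 0.6129^10)
= 0.7756

0.7756


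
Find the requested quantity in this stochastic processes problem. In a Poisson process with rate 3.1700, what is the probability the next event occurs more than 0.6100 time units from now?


P(X > t) = exp(-lambda * t)
= exp(-3.1700 * 0.6100)
= exp(-1.9337) = 0.1446

0.1446


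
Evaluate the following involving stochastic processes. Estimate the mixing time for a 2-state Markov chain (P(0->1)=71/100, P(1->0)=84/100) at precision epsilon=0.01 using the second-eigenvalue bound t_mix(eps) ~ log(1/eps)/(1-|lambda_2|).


lambda_2 = |1 - p01 - p10| = |1 - 0.7100 - 0.8400| = 0.5500
t_mix ~ log(1/eps)/(1 - |lambda_2|)
= log(100)/(1 - 0.5500) = 4.6052/0.4500
= 10.2337

10.2337


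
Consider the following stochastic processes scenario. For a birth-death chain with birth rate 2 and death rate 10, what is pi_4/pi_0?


For birth-death process, pi_n/pi_0 = (lambda/mu)^n
= (2/10)^4
= 0.0016

0.0016


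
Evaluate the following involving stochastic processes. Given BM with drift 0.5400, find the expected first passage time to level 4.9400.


Expected first passage time = a/mu
= 4.9400/0.5400
= 9.1481

9.1481


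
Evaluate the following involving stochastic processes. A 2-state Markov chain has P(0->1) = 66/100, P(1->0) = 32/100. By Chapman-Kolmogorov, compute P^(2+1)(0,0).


P^3 = P^2 * P^1
Computing via matrix multiplication of the transition matrix.
Entry (0,0) of P^3 = 0.3265

0.3265


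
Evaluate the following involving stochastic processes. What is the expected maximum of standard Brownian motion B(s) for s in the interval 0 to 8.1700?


E(max B(s)) = sqrt(2t/pi)
= sqrt(2*8.1700/pi)
= sqrt(5.2012)
= 2.2806

2.2806


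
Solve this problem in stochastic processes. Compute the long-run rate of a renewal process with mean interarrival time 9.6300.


Long-run renewal rate = 1/E(X)
= 1/9.6300
= 0.1038

0.1038


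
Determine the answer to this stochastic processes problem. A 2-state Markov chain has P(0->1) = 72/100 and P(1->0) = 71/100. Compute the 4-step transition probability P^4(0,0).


Computing P^4 by matrix multiplication.
P = [[0.2800, 0.7200], [0.7100, 0.2900]]
After raising P to the power 4:
P^4(0,0) = 0.5137

0.5137


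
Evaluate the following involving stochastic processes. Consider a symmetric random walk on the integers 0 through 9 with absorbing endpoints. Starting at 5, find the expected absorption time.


For symmetric RW on 0,...,N with absorbing barriers, E(i) = i*(N-i)
E(5) = 5 * 4 = 20

20


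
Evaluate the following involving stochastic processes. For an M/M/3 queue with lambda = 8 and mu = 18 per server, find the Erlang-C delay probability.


a = lambda/mu = 0.4444
rho = a/c = 0.1481
Erlang-C formula applied:
C(c,a) = 0.0110

0.0110


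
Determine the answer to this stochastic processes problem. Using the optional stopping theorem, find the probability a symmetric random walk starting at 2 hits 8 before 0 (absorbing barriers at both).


By optional stopping theorem: E(M at tau) = M(0) = 2
P(hit 8)*8 + P(hit 0)*0 = 2
P(hit 8) = (2 - 0)/(8 - 0) = 1/4 = 0.2500

0.2500


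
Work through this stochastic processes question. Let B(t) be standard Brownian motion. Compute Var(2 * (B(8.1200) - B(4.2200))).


Var(alpha*(B(t)-B(s))) = alpha^2 * (t-s)
= 2^2 * (8.1200 - 4.2200)
= 4 * 3.9000
= 15.6000

15.6000


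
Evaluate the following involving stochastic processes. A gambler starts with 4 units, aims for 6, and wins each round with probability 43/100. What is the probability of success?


Gambler's ruin formula:
r = q/p = 0.5700/0.4300 = 1.3256
P(win) = (1 - r^i)/(1 - r^N)
= (1 - 1.3256^4)/(1 - 1.3256^6)
= 0.4717

0.4717


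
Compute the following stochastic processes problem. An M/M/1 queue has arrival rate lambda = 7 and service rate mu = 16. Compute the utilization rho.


rho = lambda/mu
= 7/16
= 0.4375

0.4375


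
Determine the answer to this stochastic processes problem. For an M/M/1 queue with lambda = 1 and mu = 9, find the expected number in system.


rho = 1/9 = 0.1111
L = rho/(1-rho)
= 0.1111/0.8889
= 0.1250

0.1250


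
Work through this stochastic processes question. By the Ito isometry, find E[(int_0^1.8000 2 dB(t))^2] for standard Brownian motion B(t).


By Ito isometry: E[(int f dB)^2] = int f^2 dt
= 2^2 * 1.8000
= 4 * 1.8000 = 7.2000

7.2000


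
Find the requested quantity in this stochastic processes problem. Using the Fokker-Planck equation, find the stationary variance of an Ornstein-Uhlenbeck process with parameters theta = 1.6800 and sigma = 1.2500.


Stationary variance = sigma^2 / (2*theta)
= 1.2500^2 / (2*1.6800)
= 1.5625 / 3.3600
= 0.4650

0.4650


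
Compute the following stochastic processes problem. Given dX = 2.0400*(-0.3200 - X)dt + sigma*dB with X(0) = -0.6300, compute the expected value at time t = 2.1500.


E[X(t)] = mu + (X(0) - mu)*exp(-theta*t)
= -0.3200 + (-0.6300 - -0.3200)*exp(-2.0400*2.1500)
= -0.3200 + -0.3100 * 0.0125
= -0.3239

-0.3239


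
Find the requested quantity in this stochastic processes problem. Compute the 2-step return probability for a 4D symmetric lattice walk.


P(return in 2 steps) = P(reverse first step) = 1/(2d)
= 1/8
= 0.1250

0.1250


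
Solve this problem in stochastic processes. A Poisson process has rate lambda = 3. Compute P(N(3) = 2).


P(N(t)=k) = (lambda*t)^k * exp(-lambda*t) / k!
lambda*t = 9
= 9^2 * exp(-9) / 2!
= 81 * 1.2341e-04 / 2
= 0.0050

0.0050


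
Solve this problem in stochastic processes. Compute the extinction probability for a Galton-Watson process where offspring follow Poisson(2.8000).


Since mu = 2.8000 > 1, extinction prob q < 1.
Solve s = exp(mu*(s-1)) iteratively.
q = 0.0750

0.0750


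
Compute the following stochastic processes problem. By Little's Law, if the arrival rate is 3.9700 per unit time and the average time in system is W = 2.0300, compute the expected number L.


Little's Law: L = lambda * W
= 3.9700 * 2.0300
= 8.0591

8.0591


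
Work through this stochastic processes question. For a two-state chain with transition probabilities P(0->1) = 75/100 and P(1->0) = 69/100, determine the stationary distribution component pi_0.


Stationary distribution: pi_0 = p10/(p01+p10), pi_1 = p01/(p01+p10)
p01 = 0.7500, p10 = 0.6900
pi_0 = 0.4792

0.4792


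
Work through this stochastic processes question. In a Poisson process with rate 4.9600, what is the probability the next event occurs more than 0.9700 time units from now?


P(X > t) = exp(-lambda * t)
= exp(-4.9600 * 0.9700)
= exp(-4.8112) = 0.0081

0.0081


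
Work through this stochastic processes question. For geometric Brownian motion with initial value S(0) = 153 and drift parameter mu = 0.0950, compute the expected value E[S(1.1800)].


E[S(t)] = S(0) * exp(mu * t)
= 153 * exp(0.0950 * 1.1800)
= 153 * 1.1186
= 171.1496

171.1496


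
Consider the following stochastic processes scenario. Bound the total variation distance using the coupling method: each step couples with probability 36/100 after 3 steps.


TV distance bound <= (1-delta)^n
= (1 - 0.3600)^3
= 0.6400^3
= 0.2621

0.2621


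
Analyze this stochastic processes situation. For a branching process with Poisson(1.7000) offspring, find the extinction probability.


Since mu = 1.7000 > 1, extinction prob q < 1.
Solve s = exp(mu*(s-1)) iteratively.
q = 0.3088

0.3088


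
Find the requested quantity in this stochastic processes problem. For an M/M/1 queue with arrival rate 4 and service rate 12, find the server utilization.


rho = lambda/mu
= 4/12
= 0.3333

0.3333


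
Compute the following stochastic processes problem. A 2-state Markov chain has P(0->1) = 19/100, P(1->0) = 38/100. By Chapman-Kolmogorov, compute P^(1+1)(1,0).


P^2 = P^1 * P^1
Computing via matrix multiplication of the transition matrix.
Entry (1,0) of P^2 = 0.5434

0.5434


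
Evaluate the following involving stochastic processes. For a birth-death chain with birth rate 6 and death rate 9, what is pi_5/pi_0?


For birth-death process, pi_n/pi_0 = (lambda/mu)^n
= (6/9)^5
= 0.1317

0.1317


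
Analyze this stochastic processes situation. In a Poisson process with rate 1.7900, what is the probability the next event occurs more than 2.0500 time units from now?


P(X > t) = exp(-lambda * t)
= exp(-1.7900 * 2.0500)
= exp(-3.6695) = 0.0255

0.0255


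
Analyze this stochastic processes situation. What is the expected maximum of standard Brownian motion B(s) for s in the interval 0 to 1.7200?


E(max B(s)) = sqrt(2t/pi)
= sqrt(2*1.7200/pi)
= sqrt(1.0950)
= 1.0464

1.0464


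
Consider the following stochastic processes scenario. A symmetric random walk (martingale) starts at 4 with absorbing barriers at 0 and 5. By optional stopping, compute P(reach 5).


By optional stopping theorem: E(M at tau) = M(0) = 4
P(hit 5)*5 + P(hit 0)*0 = 4
P(hit 5) = (4 - 0)/(5 - 0) = 4/5 = 0.8000

0.8000


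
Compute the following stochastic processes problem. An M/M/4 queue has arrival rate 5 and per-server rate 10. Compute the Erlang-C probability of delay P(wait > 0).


a = lambda/mu = 0.5000
rho = a/c = 0.1250
Erlang-C formula applied:
C(c,a) = 0.0018

0.0018


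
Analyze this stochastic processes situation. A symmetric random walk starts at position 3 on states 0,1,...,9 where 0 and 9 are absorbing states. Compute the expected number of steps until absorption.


For symmetric RW on 0,...,N with absorbing barriers, E(i) = i*(N-i)
E(3) = 3 * 6 = 18

18


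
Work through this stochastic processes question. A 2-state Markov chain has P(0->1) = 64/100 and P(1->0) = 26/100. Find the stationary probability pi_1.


Stationary distribution: pi_0 = p10/(p01+p10), pi_1 = p01/(p01+p10)
p01 = 0.6400, p10 = 0.2600
pi_1 = 0.7111

0.7111


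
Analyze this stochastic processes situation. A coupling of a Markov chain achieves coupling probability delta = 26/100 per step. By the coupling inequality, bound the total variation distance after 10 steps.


TV distance bound <= (1-delta)^n
= (1 - 0.2600)^10
= 0.7400^10
= 0.0492

0.0492


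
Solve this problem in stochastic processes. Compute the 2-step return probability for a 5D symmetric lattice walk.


P(return in 2 steps) = P(reverse first step) = 1/(2d)
= 1/10
= 0.1000

0.1000


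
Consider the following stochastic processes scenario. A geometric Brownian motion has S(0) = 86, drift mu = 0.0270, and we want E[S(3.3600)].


E[S(t)] = S(0) * exp(mu * t)
= 86 * exp(0.0270 * 3.3600)
= 86 * 1.0950
= 94.1668

94.1668


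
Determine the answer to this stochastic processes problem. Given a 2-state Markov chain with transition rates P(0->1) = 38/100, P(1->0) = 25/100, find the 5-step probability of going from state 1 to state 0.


Computing P^5 by matrix multiplication.
P = [[0.6200, 0.3800], [0.2500, 0.7500]]
After raising P to the power 5:
P^5(1,0) = 0.3941

0.3941


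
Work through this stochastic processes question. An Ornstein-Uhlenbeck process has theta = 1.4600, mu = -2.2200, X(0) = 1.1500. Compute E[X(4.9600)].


E[X(t)] = mu + (X(0) - mu)*exp(-theta*t)
= -2.2200 + (1.1500 - -2.2200)*exp(-1.4600*4.9600)
= -2.2200 + 3.3700 * 7.1616e-04
= -2.2176

-2.2176


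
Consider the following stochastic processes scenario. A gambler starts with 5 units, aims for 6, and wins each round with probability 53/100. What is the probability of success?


Gambler's ruin formula:
r = q/p = 0.4700/0.5300 = 0.8868
P(win) = (1 - r^i)/(1 - r^N)
= (1 - 0.8868^5)/(1 - 0.8868^6)
= 0.8791

0.8791


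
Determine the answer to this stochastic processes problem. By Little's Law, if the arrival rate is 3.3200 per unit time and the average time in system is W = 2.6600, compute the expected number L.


Little's Law: L = lambda * W
= 3.3200 * 2.6600
= 8.8312

8.8312


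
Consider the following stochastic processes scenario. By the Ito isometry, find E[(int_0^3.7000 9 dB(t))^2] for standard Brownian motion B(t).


By Ito isometry: E[(int f dB)^2] = int f^2 dt
= 9^2 * 3.7000
= 81 * 3.7000 = 299.7000

299.7000


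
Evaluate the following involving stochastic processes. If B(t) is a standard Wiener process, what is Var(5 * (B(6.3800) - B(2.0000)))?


Var(alpha*(B(t)-B(s))) = alpha^2 * (t-s)
= 5^2 * (6.3800 - 2.0000)
= 25 * 4.3800
= 109.5000

109.5000


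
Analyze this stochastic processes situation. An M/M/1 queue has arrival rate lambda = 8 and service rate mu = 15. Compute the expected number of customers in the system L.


rho = 8/15 = 0.5333
L = rho/(1-rho)
= 0.5333/0.4667
= 1.1429

1.1429


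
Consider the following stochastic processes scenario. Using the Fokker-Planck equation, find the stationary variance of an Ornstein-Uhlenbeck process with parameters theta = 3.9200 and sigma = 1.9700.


Stationary variance = sigma^2 / (2*theta)
= 1.9700^2 / (2*3.9200)
= 3.8809 / 7.8400
= 0.4950

0.4950


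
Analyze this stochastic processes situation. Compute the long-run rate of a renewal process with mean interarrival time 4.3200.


Long-run renewal rate = 1/E(X)
= 1/4.3200
= 0.2315

0.2315


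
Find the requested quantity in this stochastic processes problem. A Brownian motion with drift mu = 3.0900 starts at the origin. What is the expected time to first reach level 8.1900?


Expected first passage time = a/mu
= 8.1900/3.0900
= 2.6505

2.6505


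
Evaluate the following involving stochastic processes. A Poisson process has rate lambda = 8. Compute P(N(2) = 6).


P(N(t)=k) = (lambda*t)^k * exp(-lambda*t) / k!
lambda*t = 16
= 16^6 * exp(-16) / 6!
= 16777216 * 1.1254e-07 / 720
= 0.0026

0.0026


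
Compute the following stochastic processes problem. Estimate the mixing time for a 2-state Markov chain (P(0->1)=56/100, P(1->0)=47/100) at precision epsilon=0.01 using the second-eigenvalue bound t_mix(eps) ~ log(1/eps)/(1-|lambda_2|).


lambda_2 = |1 - p01 - p10| = |1 - 0.5600 - 0.4700| = 0.0300
t_mix ~ log(1/eps)/(1 - |lambda_2|)
= log(100)/(1 - 0.0300) = 4.6052/0.9700
= 4.7476

4.7476


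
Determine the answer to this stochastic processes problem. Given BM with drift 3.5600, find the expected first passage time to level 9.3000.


Expected first passage time = a/mu
= 9.3000/3.5600
= 2.6124

2.6124


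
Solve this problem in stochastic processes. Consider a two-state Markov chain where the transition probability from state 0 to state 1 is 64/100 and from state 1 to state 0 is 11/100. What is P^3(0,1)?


Computing P^3 by matrix multiplication.
P = [[0.3600, 0.6400], [0.1100, 0.8900]]
After raising P to the power 3:
P^3(0,1) = 0.8400

0.8400


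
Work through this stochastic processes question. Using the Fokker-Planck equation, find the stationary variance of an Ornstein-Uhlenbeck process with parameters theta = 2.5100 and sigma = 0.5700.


Stationary variance = sigma^2 / (2*theta)
= 0.5700^2 / (2*2.5100)
= 0.3249 / 5.0200
= 0.0647

0.0647


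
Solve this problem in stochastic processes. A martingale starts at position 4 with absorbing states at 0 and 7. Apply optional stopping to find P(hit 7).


By optional stopping theorem: E(M at tau) = M(0) = 4
P(hit 7)*7 + P(hit 0)*0 = 4
P(hit 7) = (4 - 0)/(7 - 0) = 4/7 = 0.5714

0.5714


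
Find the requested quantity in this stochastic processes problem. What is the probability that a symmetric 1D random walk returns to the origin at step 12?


P(S(12) = 0) = C(12,6) / 4^6
= 924 / 4096
= 0.2256

0.2256


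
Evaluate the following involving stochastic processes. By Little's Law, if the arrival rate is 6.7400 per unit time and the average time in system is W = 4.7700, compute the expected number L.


Little's Law: L = lambda * W
= 6.7400 * 4.7700
= 32.1498

32.1498


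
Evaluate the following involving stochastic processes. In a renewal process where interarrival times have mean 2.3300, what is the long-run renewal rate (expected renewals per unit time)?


Long-run renewal rate = 1/E(X)
= 1/2.3300
= 0.4292

0.4292


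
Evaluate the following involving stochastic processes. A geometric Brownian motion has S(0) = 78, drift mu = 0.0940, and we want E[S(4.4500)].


E[S(t)] = S(0) * exp(mu * t)
= 78 * exp(0.0940 * 4.4500)
= 78 * 1.5194
= 118.5114

118.5114


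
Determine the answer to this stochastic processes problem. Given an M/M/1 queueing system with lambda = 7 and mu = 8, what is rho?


rho = lambda/mu
= 7/8
= 0.8750

0.8750


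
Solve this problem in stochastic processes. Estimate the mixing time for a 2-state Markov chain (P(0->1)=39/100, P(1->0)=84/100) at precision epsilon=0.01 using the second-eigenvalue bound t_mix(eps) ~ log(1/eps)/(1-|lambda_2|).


lambda_2 = |1 - p01 - p10| = |1 - 0.3900 - 0.8400| = 0.2300
t_mix ~ log(1/eps)/(1 - |lambda_2|)
= log(100)/(1 - 0.2300) = 4.6052/0.7700
= 5.9807

5.9807


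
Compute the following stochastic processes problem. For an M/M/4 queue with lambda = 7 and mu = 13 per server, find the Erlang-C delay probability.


a = lambda/mu = 0.5385
rho = a/c = 0.1346
Erlang-C formula applied:
C(c,a) = 0.0024

0.0024


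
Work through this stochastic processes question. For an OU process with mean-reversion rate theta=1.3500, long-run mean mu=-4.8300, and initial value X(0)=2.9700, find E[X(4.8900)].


E[X(t)] = mu + (X(0) - mu)*exp(-theta*t)
= -4.8300 + (2.9700 - -4.8300)*exp(-1.3500*4.8900)
= -4.8300 + 7.8000 * 0.0014
= -4.8194

-4.8194


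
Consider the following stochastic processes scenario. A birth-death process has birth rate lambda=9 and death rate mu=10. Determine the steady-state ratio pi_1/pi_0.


For birth-death process, pi_n/pi_0 = (lambda/mu)^n
= (9/10)^1
= 0.9000

0.9000


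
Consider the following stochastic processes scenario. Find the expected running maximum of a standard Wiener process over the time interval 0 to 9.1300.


E(max B(s)) = sqrt(2t/pi)
= sqrt(2*9.1300/pi)
= sqrt(5.8123)
= 2.4109

2.4109


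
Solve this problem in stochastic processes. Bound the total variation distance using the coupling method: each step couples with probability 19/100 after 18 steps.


TV distance bound <= (1-delta)^n
= (1 - 0.1900)^18
= 0.8100^18
= 0.0225

0.0225


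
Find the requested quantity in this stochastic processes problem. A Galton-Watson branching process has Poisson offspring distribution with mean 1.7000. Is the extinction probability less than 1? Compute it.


Since mu = 1.7000 > 1, extinction prob q < 1.
Solve s = exp(mu*(s-1)) iteratively.
q = 0.3088

0.3088


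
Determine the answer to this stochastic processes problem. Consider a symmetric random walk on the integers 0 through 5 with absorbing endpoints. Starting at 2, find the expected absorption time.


For symmetric RW on 0,...,N with absorbing barriers, E(i) = i*(N-i)
E(2) = 2 * 3 = 6

6


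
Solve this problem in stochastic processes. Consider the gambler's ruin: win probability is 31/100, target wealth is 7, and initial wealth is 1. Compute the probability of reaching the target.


Gambler's ruin formula:
r = q/p = 0.6900/0.3100 = 2.2258
P(win) = (1 - r^i)/(1 - r^N)
= (1 - 2.2258^1)/(1 - 2.2258^7)
= 0.0045

0.0045


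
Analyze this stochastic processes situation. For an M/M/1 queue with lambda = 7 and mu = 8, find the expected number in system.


rho = 7/8 = 0.8750
L = rho/(1-rho)
= 0.8750/0.1250
= 7.0000

7.0000


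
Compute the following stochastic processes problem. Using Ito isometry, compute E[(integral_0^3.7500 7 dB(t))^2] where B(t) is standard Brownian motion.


By Ito isometry: E[(int f dB)^2] = int f^2 dt
= 7^2 * 3.7500
= 49 * 3.7500 = 183.7500

183.7500


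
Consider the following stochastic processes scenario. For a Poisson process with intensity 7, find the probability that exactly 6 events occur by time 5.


P(N(t)=k) = (lambda*t)^k * exp(-lambda*t) / k!
lambda*t = 35
= 35^6 * exp(-35) / 6!
= 1838265625 * 6.3051e-16 / 720
= 1.6098e-09

1.6098e-09


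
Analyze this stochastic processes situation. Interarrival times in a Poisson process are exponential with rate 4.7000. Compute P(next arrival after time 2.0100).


P(X > t) = exp(-lambda * t)
= exp(-4.7000 * 2.0100)
= exp(-9.4470) = 7.8926e-05

7.8926e-05


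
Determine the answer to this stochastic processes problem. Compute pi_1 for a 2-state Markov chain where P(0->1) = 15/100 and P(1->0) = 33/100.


Stationary distribution: pi_0 = p10/(p01+p10), pi_1 = p01/(p01+p10)
p01 = 0.1500, p10 = 0.3300
pi_1 = 0.3125

0.3125


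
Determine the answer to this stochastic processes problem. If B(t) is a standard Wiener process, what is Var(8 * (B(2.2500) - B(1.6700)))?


Var(alpha*(B(t)-B(s))) = alpha^2 * (t-s)
= 8^2 * (2.2500 - 1.6700)
= 64 * 0.5800
= 37.1200

37.1200


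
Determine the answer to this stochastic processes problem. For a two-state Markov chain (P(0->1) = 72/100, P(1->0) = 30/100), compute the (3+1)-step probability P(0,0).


P^4 = P^3 * P^1
Computing via matrix multiplication of the transition matrix.
Entry (0,0) of P^4 = 0.2941

0.2941


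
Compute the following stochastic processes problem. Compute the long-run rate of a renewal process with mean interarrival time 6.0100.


Long-run renewal rate = 1/E(X)
= 1/6.0100
= 0.1664

0.1664


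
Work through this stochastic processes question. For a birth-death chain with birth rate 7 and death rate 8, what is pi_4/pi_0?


For birth-death process, pi_n/pi_0 = (lambda/mu)^n
= (7/8)^4
= 0.5862

0.5862


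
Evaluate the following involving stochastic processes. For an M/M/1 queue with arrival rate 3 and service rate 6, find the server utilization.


rho = lambda/mu
= 3/6
= 0.5000

0.5000


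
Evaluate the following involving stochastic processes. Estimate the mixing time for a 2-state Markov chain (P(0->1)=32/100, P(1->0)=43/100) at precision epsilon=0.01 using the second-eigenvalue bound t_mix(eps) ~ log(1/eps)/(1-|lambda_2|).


lambda_2 = |1 - p01 - p10| = |1 - 0.3200 - 0.4300| = 0.2500
t_mix ~ log(1/eps)/(1 - |lambda_2|)
= log(100)/(1 - 0.2500) = 4.6052/0.7500
= 6.1402

6.1402


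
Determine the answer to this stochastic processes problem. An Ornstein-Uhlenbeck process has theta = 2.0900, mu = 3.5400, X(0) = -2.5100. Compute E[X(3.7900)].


E[X(t)] = mu + (X(0) - mu)*exp(-theta*t)
= 3.5400 + (-2.5100 - 3.5400)*exp(-2.0900*3.7900)
= 3.5400 + -6.0500 * 3.6300e-04
= 3.5378

3.5378


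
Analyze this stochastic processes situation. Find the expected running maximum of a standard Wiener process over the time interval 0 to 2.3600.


E(max B(s)) = sqrt(2t/pi)
= sqrt(2*2.3600/pi)
= sqrt(1.5024)
= 1.2257

1.2257


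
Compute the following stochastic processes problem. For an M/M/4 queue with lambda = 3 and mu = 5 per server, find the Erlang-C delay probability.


a = lambda/mu = 0.6000
rho = a/c = 0.1500
Erlang-C formula applied:
C(c,a) = 0.0035

0.0035


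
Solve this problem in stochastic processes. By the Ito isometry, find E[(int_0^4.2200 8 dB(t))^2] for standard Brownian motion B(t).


By Ito isometry: E[(int f dB)^2] = int f^2 dt
= 8^2 * 4.2200
= 64 * 4.2200 = 270.0800

270.0800


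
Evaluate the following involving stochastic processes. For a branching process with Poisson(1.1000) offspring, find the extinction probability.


Since mu = 1.1000 > 1, extinction prob q < 1.
Solve s = exp(mu*(s-1)) iteratively.
q = 0.8239

0.8239


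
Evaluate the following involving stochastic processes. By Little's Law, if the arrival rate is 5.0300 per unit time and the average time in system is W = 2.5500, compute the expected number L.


Little's Law: L = lambda * W
= 5.0300 * 2.5500
= 12.8265

12.8265


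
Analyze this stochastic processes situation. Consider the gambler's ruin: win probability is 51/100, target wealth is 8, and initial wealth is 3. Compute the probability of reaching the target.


Gambler's ruin formula:
r = q/p = 0.4900/0.5100 = 0.9608
P(win) = (1 - r^i)/(1 - r^N)
= (1 - 0.9608^3)/(1 - 0.9608^8)
= 0.4129

0.4129


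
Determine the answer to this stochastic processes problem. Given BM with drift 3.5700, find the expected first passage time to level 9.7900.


Expected first passage time = a/mu
= 9.7900/3.5700
= 2.7423

2.7423


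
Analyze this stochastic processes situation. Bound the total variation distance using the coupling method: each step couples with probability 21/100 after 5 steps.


TV distance bound <= (1-delta)^n
= (1 - 0.2100)^5
= 0.7900^5
= 0.3077

0.3077


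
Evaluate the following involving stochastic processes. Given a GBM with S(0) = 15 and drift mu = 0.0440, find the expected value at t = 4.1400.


E[S(t)] = S(0) * exp(mu * t)
= 15 * exp(0.0440 * 4.1400)
= 15 * 1.1998
= 17.9971

17.9971


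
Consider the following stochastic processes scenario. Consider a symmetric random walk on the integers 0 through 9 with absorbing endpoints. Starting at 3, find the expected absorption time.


For symmetric RW on 0,...,N with absorbing barriers, E(i) = i*(N-i)
E(3) = 3 * 6 = 18

18


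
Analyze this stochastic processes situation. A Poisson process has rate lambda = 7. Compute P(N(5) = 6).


P(N(t)=k) = (lambda*t)^k * exp(-lambda*t) / k!
lambda*t = 35
= 35^6 * exp(-35) / 6!
= 1838265625 * 6.3051e-16 / 720
= 1.6098e-09

1.6098e-09


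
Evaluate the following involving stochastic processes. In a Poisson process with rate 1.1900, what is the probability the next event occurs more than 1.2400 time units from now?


P(X > t) = exp(-lambda * t)
= exp(-1.1900 * 1.2400)
= exp(-1.4756) = 0.2286

0.2286


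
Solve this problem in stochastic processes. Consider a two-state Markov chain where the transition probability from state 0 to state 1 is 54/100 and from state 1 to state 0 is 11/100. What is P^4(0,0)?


Computing P^4 by matrix multiplication.
P = [[0.4600, 0.5400], [0.1100, 0.8900]]
After raising P to the power 4:
P^4(0,0) = 0.1817

0.1817


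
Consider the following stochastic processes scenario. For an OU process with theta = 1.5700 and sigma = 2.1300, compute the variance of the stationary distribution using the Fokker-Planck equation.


Stationary variance = sigma^2 / (2*theta)
= 2.1300^2 / (2*1.5700)
= 4.5369 / 3.1400
= 1.4449

1.4449


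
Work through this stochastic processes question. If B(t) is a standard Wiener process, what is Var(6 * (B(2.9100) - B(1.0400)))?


Var(alpha*(B(t)-B(s))) = alpha^2 * (t-s)
= 6^2 * (2.9100 - 1.0400)
= 36 * 1.8700
= 67.3200

67.3200


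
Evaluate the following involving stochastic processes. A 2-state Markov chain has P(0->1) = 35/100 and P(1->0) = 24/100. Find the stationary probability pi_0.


Stationary distribution: pi_0 = p10/(p01+p10), pi_1 = p01/(p01+p10)
p01 = 0.3500, p10 = 0.2400
pi_0 = 0.4068

0.4068


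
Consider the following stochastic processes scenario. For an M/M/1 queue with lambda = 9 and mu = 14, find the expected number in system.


rho = 9/14 = 0.6429
L = rho/(1-rho)
= 0.6429/0.3571
= 1.8000

1.8000


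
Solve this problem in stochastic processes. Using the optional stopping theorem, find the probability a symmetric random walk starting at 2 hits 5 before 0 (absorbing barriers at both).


By optional stopping theorem: E(M at tau) = M(0) = 2
P(hit 5)*5 + P(hit 0)*0 = 2
P(hit 5) = (2 - 0)/(5 - 0) = 2/5 = 0.4000

0.4000


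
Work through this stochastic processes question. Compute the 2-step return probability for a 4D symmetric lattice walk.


P(return in 2 steps) = P(reverse first step) = 1/(2d)
= 1/8
= 0.1250

0.1250


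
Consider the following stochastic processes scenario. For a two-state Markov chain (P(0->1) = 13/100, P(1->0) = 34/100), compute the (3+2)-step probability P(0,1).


P^5 = P^3 * P^2
Computing via matrix multiplication of the transition matrix.
Entry (0,1) of P^5 = 0.2650

0.2650


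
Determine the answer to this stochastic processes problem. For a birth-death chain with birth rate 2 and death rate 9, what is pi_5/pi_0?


For birth-death process, pi_n/pi_0 = (lambda/mu)^n
= (2/9)^5
= 5.4192e-04

5.4192e-04


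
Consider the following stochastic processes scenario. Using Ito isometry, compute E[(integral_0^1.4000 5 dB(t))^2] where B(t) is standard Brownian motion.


By Ito isometry: E[(int f dB)^2] = int f^2 dt
= 5^2 * 1.4000
= 25 * 1.4000 = 35.0000

35.0000


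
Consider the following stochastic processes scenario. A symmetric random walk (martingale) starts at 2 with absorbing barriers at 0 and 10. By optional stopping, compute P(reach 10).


By optional stopping theorem: E(M at tau) = M(0) = 2
P(hit 10)*10 + P(hit 0)*0 = 2
P(hit 10) = (2 - 0)/(10 - 0) = 1/5 = 0.2000

0.2000


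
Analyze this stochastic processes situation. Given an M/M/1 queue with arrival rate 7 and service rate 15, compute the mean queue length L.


rho = 7/15 = 0.4667
L = rho/(1-rho)
= 0.4667/0.5333
= 0.8750

0.8750


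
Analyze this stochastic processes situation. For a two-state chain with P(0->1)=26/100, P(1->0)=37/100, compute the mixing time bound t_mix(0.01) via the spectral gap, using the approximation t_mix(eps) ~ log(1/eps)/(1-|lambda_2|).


lambda_2 = |1 - p01 - p10| = |1 - 0.2600 - 0.3700| = 0.3700
t_mix ~ log(1/eps)/(1 - |lambda_2|)
= log(100)/(1 - 0.3700) = 4.6052/0.6300
= 7.3098

7.3098


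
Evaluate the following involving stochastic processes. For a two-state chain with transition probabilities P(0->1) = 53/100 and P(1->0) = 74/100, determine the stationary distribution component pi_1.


Stationary distribution: pi_0 = p10/(p01+p10), pi_1 = p01/(p01+p10)
p01 = 0.5300, p10 = 0.7400
pi_1 = 0.4173

0.4173


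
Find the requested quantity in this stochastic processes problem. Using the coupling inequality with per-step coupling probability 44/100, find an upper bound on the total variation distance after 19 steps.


TV distance bound <= (1-delta)^n
= (1 - 0.4400)^19
= 0.5600^19
= 1.6428e-05

1.6428e-05


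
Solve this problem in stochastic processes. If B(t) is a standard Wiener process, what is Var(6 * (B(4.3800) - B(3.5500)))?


Var(alpha*(B(t)-B(s))) = alpha^2 * (t-s)
= 6^2 * (4.3800 - 3.5500)
= 36 * 0.8300
= 29.8800

29.8800


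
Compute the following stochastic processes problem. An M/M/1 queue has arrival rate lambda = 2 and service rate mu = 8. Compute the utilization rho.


rho = lambda/mu
= 2/8
= 0.2500

0.2500


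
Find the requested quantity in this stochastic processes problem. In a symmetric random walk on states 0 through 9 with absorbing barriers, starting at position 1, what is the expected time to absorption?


For symmetric RW on 0,...,N with absorbing barriers, E(i) = i*(N-i)
E(1) = 1 * 8 = 8

8


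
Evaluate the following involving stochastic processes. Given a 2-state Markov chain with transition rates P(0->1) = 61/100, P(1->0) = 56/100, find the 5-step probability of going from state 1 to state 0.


Computing P^5 by matrix multiplication.
P = [[0.3900, 0.6100], [0.5600, 0.4400]]
After raising P to the power 5:
P^5(1,0) = 0.4787

0.4787


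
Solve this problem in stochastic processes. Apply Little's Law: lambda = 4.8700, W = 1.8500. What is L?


Little's Law: L = lambda * W
= 4.8700 * 1.8500
= 9.0095

9.0095


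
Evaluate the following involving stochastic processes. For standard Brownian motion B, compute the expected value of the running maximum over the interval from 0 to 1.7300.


E(max B(s)) = sqrt(2t/pi)
= sqrt(2*1.7300/pi)
= sqrt(1.1014)
= 1.0495

1.0495


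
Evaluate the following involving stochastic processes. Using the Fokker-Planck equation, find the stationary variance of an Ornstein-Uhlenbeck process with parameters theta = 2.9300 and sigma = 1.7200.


Stationary variance = sigma^2 / (2*theta)
= 1.7200^2 / (2*2.9300)
= 2.9584 / 5.8600
= 0.5048

0.5048


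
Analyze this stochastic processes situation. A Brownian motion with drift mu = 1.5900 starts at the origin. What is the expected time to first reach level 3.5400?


Expected first passage time = a/mu
= 3.5400/1.5900
= 2.2264

2.2264


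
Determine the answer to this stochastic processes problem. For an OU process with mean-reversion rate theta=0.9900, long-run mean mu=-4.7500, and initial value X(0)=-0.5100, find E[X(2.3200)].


E[X(t)] = mu + (X(0) - mu)*exp(-theta*t)
= -4.7500 + (-0.5100 - -4.7500)*exp(-0.9900*2.3200)
= -4.7500 + 4.2400 * 0.1006
= -4.3235

-4.3235


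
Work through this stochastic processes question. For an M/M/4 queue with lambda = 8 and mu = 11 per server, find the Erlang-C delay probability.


a = lambda/mu = 0.7273
rho = a/c = 0.1818
Erlang-C formula applied:
C(c,a) = 0.0069

0.0069


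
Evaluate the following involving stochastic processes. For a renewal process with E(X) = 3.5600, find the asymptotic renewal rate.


Long-run renewal rate = 1/E(X)
= 1/3.5600
= 0.2809

0.2809


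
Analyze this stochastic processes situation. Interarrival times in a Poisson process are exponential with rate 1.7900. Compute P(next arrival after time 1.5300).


P(X > t) = exp(-lambda * t)
= exp(-1.7900 * 1.5300)
= exp(-2.7387) = 0.0647

0.0647


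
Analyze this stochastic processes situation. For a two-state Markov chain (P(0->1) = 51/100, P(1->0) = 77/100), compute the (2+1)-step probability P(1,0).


P^3 = P^2 * P^1
Computing via matrix multiplication of the transition matrix.
Entry (1,0) of P^3 = 0.6148

0.6148


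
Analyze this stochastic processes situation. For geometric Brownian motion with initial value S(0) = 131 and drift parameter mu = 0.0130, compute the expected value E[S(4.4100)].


E[S(t)] = S(0) * exp(mu * t)
= 131 * exp(0.0130 * 4.4100)
= 131 * 1.0590
= 138.7297

138.7297


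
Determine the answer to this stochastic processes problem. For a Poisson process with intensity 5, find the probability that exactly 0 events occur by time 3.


P(N(t)=k) = (lambda*t)^k * exp(-lambda*t) / k!
lambda*t = 15
= 15^0 * exp(-15) / 0!
= 1 * 3.0590e-07 / 1
= 3.0590e-07

3.0590e-07


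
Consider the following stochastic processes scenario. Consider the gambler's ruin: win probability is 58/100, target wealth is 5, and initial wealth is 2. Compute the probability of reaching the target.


Gambler's ruin formula:
r = q/p = 0.4200/0.5800 = 0.7241
P(win) = (1 - r^i)/(1 - r^N)
= (1 - 0.7241^2)/(1 - 0.7241^5)
= 0.5939

0.5939


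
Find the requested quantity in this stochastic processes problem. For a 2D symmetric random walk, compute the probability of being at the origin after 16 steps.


P = C(16,8)^2 / 4^16
= 12870^2 / 4294967296
= 165636900 / 4294967296
= 0.0386

0.0386


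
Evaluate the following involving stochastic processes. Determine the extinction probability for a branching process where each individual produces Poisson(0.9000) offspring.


Since mu = 0.9000 <= 1, extinction probability = 1.

1.0000
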